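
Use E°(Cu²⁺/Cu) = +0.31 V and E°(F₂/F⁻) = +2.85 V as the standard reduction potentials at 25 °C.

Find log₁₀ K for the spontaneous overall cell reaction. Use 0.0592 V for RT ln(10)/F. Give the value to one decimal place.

85.8

Cathode: F₂/F⁻; anode: Cu²⁺/Cu. E°cell = +2.54 V, n = 2.
log K = nE°cell / 0.0592 = (2)(+2.54) / 0.0592 = 85.8.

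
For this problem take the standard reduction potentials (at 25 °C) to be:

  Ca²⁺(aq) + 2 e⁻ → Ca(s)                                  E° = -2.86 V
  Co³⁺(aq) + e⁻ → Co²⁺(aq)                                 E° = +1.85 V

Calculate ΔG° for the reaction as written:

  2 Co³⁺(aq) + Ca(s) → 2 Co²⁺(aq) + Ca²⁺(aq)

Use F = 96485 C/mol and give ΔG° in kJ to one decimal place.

As written, Co³⁺/Co²⁺ is reduced (cathode) and Ca²⁺/Ca is oxidised (anode), so E°cell = (+1.85) − (-2.86) = +4.71 V.
Balancing electrons gives n = 2.
ΔG° = −nFE° = −(2)(96485)(+4.71) = -908,889 J = -908.9 kJ.

-908.9 kJ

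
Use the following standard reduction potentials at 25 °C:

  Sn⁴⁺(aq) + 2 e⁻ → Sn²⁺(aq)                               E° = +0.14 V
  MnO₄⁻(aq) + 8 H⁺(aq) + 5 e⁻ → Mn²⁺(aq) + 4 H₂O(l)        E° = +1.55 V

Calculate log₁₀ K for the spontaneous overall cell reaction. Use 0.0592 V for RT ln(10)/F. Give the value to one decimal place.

238.2

Cathode: MnO₄⁻/Mn²⁺; anode: Sn⁴⁺/Sn²⁺. E°cell = +1.41 V, n = 10.
log K = nE°cell / 0.0592 = (10)(+1.41) / 0.0592 = 238.2.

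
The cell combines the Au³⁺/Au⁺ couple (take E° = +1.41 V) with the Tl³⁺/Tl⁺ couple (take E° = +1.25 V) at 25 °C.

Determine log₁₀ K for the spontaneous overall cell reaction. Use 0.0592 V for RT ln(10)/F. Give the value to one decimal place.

5.4

Cathode: Au³⁺/Au⁺; anode: Tl³⁺/Tl⁺. E°cell = +0.16 V, n = 2.
log K = nE°cell / 0.0592 = (2)(+0.16) / 0.0592 = 5.4.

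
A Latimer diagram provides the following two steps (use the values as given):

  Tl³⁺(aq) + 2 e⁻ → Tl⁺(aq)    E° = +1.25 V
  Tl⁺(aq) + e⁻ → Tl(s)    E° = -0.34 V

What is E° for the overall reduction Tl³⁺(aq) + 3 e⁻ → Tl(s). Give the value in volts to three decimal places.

Standard free energies of sequential steps add: ΔG°₃ = ΔG°₁ + ΔG°₂, so n₃E°₃ = n₁E°₁ + n₂E°₂.
E°₃ = (2×+1.25 + 1×-0.34) / 3 = (+2.160) / 3 = +0.720 V.
E° values themselves are not directly additive — weighting by electron count is essential.

+0.720 V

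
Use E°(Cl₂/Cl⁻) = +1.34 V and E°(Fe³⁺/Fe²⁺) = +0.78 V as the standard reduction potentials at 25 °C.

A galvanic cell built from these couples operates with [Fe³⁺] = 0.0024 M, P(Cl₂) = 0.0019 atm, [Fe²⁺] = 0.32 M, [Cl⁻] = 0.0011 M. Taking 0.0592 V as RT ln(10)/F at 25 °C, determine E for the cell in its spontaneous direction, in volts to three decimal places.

+0.780 V

Cl₂/Cl⁻ is the cathode (higher E°), Fe³⁺/Fe²⁺ the anode: E°cell = +1.34 − (+0.78) = +0.56 V, n = 2.
Overall: Cl₂(g) + 2 Fe²⁺(aq) → 2 Cl⁻(aq) + 2 Fe³⁺(aq)
Q = [Cl⁻]^2·[Fe³⁺]^2 / (P(Cl₂)·[Fe²⁺]^2); log Q = -7.446.
E = E° − (0.0592/n) log Q = +0.56 − (0.0592/2)(-7.446) = +0.780 V.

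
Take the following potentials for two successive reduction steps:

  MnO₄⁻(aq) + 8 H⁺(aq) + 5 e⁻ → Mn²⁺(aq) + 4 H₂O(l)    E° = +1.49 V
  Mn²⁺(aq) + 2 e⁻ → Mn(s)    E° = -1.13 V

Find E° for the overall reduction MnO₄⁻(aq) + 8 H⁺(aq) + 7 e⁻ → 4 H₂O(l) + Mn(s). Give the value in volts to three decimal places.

+0.741 V

Adding the free-energy changes (−nFE°) of the two steps gives −n₃FE°₃ = −n₁FE°₁ − n₂FE°₂.
E°₃ = (5×+1.49 + 2×-1.13) / 7 = (+5.190) / 7 = +0.741 V.
Simply averaging or adding the two E° values would be wrong; the electron-weighted sum is required.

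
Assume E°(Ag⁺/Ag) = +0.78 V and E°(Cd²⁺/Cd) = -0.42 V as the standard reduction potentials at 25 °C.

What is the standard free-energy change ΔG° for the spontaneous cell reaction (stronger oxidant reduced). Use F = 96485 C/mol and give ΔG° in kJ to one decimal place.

Ag⁺/Ag (E° = +0.78 V) is the cathode; Cd²⁺/Cd (E° = -0.42 V) is the anode, so E°cell = +1.20 V.
Balancing electrons gives n = 2 (lcm of 1 and 2).
ΔG° = −nFE° = −(2)(96485)(+1.20) = -231,564 J = -231.6 kJ.

-231.6 kJ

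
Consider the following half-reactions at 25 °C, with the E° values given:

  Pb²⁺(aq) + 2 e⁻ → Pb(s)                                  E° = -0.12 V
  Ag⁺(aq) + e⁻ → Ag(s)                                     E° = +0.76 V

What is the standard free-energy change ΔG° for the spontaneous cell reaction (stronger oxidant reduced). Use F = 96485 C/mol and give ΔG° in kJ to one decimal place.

-169.8 kJ

Ag⁺/Ag (E° = +0.76 V) is the cathode; Pb²⁺/Pb (E° = -0.12 V) is the anode, so E°cell = +0.88 V.
Balancing electrons gives n = 2 (lcm of 1 and 2).
ΔG° = −nFE° = −(2)(96485)(+0.88) = -169,814 J = -169.8 kJ.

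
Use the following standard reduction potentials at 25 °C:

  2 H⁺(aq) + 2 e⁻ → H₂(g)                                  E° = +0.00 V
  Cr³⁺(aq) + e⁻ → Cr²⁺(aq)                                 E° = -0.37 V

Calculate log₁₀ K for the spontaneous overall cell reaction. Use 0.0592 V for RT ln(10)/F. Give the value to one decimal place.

Cathode: H⁺/H₂; anode: Cr³⁺/Cr²⁺. E°cell = +0.37 V, n = 2.
log K = nE°cell / 0.0592 = (2)(+0.37) / 0.0592 = 12.5.

12.5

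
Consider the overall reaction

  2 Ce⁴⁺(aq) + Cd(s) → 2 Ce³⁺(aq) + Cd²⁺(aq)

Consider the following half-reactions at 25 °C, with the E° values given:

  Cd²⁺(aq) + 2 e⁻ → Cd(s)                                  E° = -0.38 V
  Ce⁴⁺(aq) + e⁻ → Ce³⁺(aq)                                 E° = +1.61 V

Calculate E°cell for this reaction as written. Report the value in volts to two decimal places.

The Ce⁴⁺/Ce³⁺ couple has the higher reduction potential, so it is the cathode; Cd²⁺/Cd is oxidised at the anode.
E°cell = E°(cathode) − E°(anode) = (+1.61) − (-0.38) = +1.99 V.

+1.99 V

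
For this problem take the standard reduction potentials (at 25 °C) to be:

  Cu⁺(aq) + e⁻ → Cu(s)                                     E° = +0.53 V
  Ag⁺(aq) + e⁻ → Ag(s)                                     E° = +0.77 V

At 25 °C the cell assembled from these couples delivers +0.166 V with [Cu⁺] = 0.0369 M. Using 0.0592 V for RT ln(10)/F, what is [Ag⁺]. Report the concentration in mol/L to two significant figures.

Ag⁺/Ag is the cathode, Cu⁺/Cu the anode: E°cell = +0.24 V, n = 1.
Overall reaction: Ag⁺(aq) + Cu(s) → Ag(s) + Cu⁺(aq); Q = [Cu⁺]^1/[Ag⁺]^1.
From E = E° − (0.0592/n) log Q: log Q = (E° − E)·n/0.0592 = (+0.24 − (+0.166))·1/0.0592 = 1.2500.
So 1·log[Ag⁺] = 1·log(0.0369) − log Q = -1.4330 − (1.2500) = -2.6830; [Ag⁺] = 10^(-2.6830) ≈ 0.0021 M.

0.0021 M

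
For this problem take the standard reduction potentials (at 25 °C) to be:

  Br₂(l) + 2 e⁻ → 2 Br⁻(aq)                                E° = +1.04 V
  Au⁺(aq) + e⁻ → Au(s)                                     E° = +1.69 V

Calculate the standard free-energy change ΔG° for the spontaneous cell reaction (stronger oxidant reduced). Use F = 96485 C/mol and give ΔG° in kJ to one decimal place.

Au⁺/Au (E° = +1.69 V) is the cathode; Br₂/Br⁻ (E° = +1.04 V) is the anode, so E°cell = +0.65 V.
Balancing electrons gives n = 2 (lcm of 1 and 2).
ΔG° = −nFE° = −(2)(96485)(+0.65) = -125,430 J = -125.4 kJ.

-125.4 kJ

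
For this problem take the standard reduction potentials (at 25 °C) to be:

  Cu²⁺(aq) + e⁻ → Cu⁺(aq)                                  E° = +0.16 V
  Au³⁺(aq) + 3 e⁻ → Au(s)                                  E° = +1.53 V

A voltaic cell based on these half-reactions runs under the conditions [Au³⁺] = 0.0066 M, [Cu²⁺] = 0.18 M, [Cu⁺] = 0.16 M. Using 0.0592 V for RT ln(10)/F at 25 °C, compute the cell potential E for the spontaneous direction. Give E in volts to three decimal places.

Au³⁺/Au is the cathode (higher E°), Cu²⁺/Cu⁺ the anode: E°cell = +1.53 − (+0.16) = +1.37 V, n = 3.
Overall: Au³⁺(aq) + 3 Cu⁺(aq) → Au(s) + 3 Cu²⁺(aq)
Q = [Cu²⁺]^3 / ([Au³⁺]·[Cu⁺]^3); log Q = 2.334.
E = E° − (0.0592/n) log Q = +1.37 − (0.0592/3)(2.334) = +1.324 V.

+1.324 V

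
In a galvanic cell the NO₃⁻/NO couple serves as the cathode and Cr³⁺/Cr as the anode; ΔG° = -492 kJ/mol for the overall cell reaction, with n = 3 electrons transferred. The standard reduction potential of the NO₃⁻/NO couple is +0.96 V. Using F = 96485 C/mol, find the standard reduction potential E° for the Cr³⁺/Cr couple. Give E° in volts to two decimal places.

E°cell = −ΔG°/(nF) = −(-492×10³)/((3)(96485)) = +1.700 V.
Since NO₃⁻/NO is the cathode and Cr³⁺/Cr the anode, E°cell = E°(NO₃⁻/NO) − E°(Cr³⁺/Cr).
So E°(Cr³⁺/Cr) = E°(NO₃⁻/NO) − E°cell = (+0.96) − (+1.700) = -0.74 V.

-0.74 V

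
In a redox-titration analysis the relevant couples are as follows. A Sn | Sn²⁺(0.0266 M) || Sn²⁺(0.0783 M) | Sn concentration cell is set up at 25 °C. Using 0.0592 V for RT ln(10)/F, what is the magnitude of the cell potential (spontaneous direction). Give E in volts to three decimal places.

For a concentration cell E°cell = 0. The 0.0783 M side is the cathode (reduction is favoured where [Sn²⁺] is higher).
With n = 2, E = −(0.0592/2) log([Sn²⁺]ₐₙ/[Sn²⁺]꜀ₐₜ) = −(0.0592/2) log(0.0266/0.0783) = −(0.0592/2)(-0.469) = +0.014 V.

+0.014 V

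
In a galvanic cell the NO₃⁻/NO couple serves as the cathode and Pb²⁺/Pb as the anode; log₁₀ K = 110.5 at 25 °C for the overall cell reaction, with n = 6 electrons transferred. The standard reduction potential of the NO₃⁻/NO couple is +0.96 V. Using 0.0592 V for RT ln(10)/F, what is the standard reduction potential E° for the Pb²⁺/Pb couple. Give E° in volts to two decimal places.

-0.13 V

E°cell = (0.0592/n)·log K = (0.0592/6)(110.5) = +1.090 V.
Since NO₃⁻/NO is the cathode and Pb²⁺/Pb the anode, E°cell = E°(NO₃⁻/NO) − E°(Pb²⁺/Pb).
So E°(Pb²⁺/Pb) = E°(NO₃⁻/NO) − E°cell = (+0.96) − (+1.090) = -0.13 V.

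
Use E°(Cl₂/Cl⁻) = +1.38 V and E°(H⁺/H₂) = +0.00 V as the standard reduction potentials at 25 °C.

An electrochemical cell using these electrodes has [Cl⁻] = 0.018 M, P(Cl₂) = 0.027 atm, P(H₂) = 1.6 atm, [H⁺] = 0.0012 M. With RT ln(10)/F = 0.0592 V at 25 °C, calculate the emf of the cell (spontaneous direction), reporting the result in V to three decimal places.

+1.616 V

Cl₂/Cl⁻ is the cathode (higher E°), H⁺/H₂ the anode: E°cell = +1.38 − (+0.00) = +1.38 V, n = 2.
Overall: Cl₂(g) + H₂(g) → 2 Cl⁻(aq) + 2 H⁺(aq)
Q = [Cl⁻]^2·[H⁺]^2 / (P(Cl₂)·P(H₂)); log Q = -7.967.
E = E° − (0.0592/n) log Q = +1.38 − (0.0592/2)(-7.967) = +1.616 V.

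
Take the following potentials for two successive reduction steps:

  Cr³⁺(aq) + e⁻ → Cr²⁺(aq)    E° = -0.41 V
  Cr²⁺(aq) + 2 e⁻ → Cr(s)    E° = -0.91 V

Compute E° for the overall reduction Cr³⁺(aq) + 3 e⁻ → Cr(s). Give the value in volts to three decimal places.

Standard free energies of sequential steps add: ΔG°₃ = ΔG°₁ + ΔG°₂, so n₃E°₃ = n₁E°₁ + n₂E°₂.
E°₃ = (1×-0.41 + 2×-0.91) / 3 = (-2.230) / 3 = -0.743 V.
Simply averaging or adding the two E° values would be wrong; the electron-weighted sum is required.

-0.743 V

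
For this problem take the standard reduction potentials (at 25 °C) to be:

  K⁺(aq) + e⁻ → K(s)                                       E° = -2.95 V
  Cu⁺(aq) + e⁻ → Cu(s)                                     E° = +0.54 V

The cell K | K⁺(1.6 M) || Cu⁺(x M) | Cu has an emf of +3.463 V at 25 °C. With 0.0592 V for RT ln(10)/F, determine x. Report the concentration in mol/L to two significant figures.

Cu⁺/Cu is the cathode, K⁺/K the anode: E°cell = +3.49 V, n = 1.
Overall reaction: Cu⁺(aq) + K(s) → Cu(s) + K⁺(aq); Q = [K⁺]^1/[Cu⁺]^1.
From E = E° − (0.0592/n) log Q: log Q = (E° − E)·n/0.0592 = (+3.49 − (+3.463))·1/0.0592 = 0.4561.
So 1·log[Cu⁺] = 1·log(1.6) − log Q = 0.2041 − (0.4561) = -0.2520; [Cu⁺] = 10^(-0.2520) ≈ 0.56 M.

0.56 M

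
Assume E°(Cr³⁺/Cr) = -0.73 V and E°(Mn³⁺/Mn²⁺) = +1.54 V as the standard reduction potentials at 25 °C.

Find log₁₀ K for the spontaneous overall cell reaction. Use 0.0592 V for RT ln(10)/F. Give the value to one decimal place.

115.0

Cathode: Mn³⁺/Mn²⁺; anode: Cr³⁺/Cr. E°cell = +2.27 V, n = 3.
log K = nE°cell / 0.0592 = (3)(+2.27) / 0.0592 = 115.0.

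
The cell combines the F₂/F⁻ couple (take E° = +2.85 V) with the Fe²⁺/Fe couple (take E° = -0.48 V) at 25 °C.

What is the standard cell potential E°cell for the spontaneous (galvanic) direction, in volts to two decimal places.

+3.33 V

The F₂/F⁻ couple has the higher reduction potential, so it is the cathode; Fe²⁺/Fe is oxidised at the anode.
E°cell = E°(cathode) − E°(anode) = (+2.85) − (-0.48) = +3.33 V.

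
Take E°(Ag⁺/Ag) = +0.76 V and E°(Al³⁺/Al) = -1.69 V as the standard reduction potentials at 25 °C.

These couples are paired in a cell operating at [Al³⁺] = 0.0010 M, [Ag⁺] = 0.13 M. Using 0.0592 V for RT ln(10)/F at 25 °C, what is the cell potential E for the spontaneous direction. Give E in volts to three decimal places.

Ag⁺/Ag is the cathode (higher E°), Al³⁺/Al the anode: E°cell = +0.76 − (-1.69) = +2.45 V, n = 3.
Overall: 3 Ag⁺(aq) + Al(s) → 3 Ag(s) + Al³⁺(aq)
Q = [Al³⁺] / ([Ag⁺]^3); log Q = -0.342.
E = E° − (0.0592/n) log Q = +2.45 − (0.0592/3)(-0.342) = +2.457 V.

+2.457 V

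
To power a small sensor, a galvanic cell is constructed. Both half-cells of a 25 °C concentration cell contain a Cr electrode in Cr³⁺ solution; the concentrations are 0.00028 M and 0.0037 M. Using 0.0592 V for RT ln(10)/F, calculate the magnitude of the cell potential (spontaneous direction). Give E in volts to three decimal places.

For a concentration cell E°cell = 0. The 0.0037 M side is the cathode (reduction is favoured where [Cr³⁺] is higher).
With n = 3, E = −(0.0592/3) log([Cr³⁺]ₐₙ/[Cr³⁺]꜀ₐₜ) = −(0.0592/3) log(0.00028/0.0037) = −(0.0592/3)(-1.121) = +0.022 V.

+0.022 V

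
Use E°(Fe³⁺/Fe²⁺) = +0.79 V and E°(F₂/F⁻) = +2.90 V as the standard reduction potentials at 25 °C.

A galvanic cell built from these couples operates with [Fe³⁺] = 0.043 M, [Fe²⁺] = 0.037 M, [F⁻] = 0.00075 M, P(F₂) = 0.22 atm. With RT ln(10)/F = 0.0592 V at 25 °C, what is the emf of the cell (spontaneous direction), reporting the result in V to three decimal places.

F₂/F⁻ is the cathode (higher E°), Fe³⁺/Fe²⁺ the anode: E°cell = +2.90 − (+0.79) = +2.11 V, n = 2.
Overall: F₂(g) + 2 Fe²⁺(aq) → 2 F⁻(aq) + 2 Fe³⁺(aq)
Q = [F⁻]^2·[Fe³⁺]^2 / (P(F₂)·[Fe²⁺]^2); log Q = -5.462.
E = E° − (0.0592/n) log Q = +2.11 − (0.0592/2)(-5.462) = +2.272 V.

+2.272 V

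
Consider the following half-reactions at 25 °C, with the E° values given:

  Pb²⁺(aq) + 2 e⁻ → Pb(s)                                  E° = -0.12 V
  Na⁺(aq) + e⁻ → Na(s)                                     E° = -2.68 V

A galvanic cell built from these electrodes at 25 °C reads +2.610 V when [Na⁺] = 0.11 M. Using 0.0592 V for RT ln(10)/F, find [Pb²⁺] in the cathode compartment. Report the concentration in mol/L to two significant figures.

0.59 M

Pb²⁺/Pb is the cathode, Na⁺/Na the anode: E°cell = +2.56 V, n = 2.
Overall reaction: Pb²⁺(aq) + 2 Na(s) → Pb(s) + 2 Na⁺(aq); Q = [Na⁺]^2/[Pb²⁺]^1.
From E = E° − (0.0592/n) log Q: log Q = (E° − E)·n/0.0592 = (+2.56 − (+2.610))·2/0.0592 = -1.6892.
So 1·log[Pb²⁺] = 2·log(0.11) − log Q = -1.9172 − (-1.6892) = -0.2280; [Pb²⁺] = 10^(-0.2280) ≈ 0.59 M.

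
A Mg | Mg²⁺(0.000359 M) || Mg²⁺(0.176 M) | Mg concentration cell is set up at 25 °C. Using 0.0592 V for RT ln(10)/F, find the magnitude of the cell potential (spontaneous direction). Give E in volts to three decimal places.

+0.080 V

For a concentration cell E°cell = 0. The 0.176 M side is the cathode (reduction is favoured where [Mg²⁺] is higher).
With n = 2, E = −(0.0592/2) log([Mg²⁺]ₐₙ/[Mg²⁺]꜀ₐₜ) = −(0.0592/2) log(0.000359/0.176) = −(0.0592/2)(-2.690) = +0.080 V.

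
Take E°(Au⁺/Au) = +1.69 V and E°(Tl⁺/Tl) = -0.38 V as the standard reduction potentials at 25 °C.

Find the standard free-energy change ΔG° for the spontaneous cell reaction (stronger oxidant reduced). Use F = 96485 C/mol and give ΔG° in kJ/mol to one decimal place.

Au⁺/Au (E° = +1.69 V) is the cathode; Tl⁺/Tl (E° = -0.38 V) is the anode, so E°cell = +2.07 V.
Balancing electrons gives n = 1 (lcm of 1 and 1).
ΔG° = −nFE° = −(1)(96485)(+2.07) = -199,724 J = -199.7 kJ/mol.

-199.7 kJ/mol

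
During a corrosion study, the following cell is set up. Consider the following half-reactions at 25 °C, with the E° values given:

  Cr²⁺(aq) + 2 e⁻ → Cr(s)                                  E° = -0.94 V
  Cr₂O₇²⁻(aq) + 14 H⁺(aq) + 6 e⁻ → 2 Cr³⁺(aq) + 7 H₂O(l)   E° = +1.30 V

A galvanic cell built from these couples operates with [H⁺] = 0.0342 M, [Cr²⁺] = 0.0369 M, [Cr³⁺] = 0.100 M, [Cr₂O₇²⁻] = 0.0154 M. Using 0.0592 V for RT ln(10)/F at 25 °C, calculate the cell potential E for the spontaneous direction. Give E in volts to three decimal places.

+2.082 V

Cr₂O₇²⁻/Cr³⁺ is the cathode (higher E°), Cr²⁺/Cr the anode: E°cell = +1.30 − (-0.94) = +2.24 V, n = 6.
Overall: Cr₂O₇²⁻(aq) + 14 H⁺(aq) + 3 Cr(s) → 2 Cr³⁺(aq) + 7 H₂O(l) + 3 Cr²⁺(aq)
Q = [Cr³⁺]^2·[Cr²⁺]^3 / ([Cr₂O₇²⁻]·[H⁺]^14); log Q = 16.037.
E = E° − (0.0592/n) log Q = +2.24 − (0.0592/6)(16.037) = +2.082 V.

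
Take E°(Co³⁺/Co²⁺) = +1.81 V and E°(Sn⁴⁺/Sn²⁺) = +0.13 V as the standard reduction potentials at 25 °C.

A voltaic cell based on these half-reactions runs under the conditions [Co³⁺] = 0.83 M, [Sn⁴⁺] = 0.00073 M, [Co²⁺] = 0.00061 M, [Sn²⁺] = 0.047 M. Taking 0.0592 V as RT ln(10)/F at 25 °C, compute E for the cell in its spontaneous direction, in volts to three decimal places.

Co³⁺/Co²⁺ is the cathode (higher E°), Sn⁴⁺/Sn²⁺ the anode: E°cell = +1.81 − (+0.13) = +1.68 V, n = 2.
Overall: 2 Co³⁺(aq) + Sn²⁺(aq) → 2 Co²⁺(aq) + Sn⁴⁺(aq)
Q = [Co²⁺]^2·[Sn⁴⁺] / ([Co³⁺]^2·[Sn²⁺]); log Q = -8.076.
E = E° − (0.0592/n) log Q = +1.68 − (0.0592/2)(-8.076) = +1.919 V.

+1.919 V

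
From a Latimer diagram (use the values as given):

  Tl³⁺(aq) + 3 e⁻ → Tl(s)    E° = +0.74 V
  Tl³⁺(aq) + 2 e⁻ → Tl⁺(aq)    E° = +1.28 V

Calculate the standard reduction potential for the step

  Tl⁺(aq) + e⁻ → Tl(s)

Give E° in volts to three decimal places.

-0.340 V

Sequential free energies add, so n₃E°₃ = n₁E°₁ + n₂E°₂.
With n₃ = 3, and the known step contributing 2×(+1.28) V, the unknown satisfies 1·E° = 3×(+0.74) − 2×(+1.28) = -0.340.
E° = -0.340 / 1 = -0.340 V.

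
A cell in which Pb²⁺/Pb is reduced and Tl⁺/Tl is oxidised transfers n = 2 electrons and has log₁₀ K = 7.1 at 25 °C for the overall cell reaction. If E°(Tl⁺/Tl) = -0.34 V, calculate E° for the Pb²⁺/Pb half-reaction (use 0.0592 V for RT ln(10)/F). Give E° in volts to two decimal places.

-0.13 V

E°cell = (0.0592/n)·log K = (0.0592/2)(7.1) = +0.210 V.
Since Pb²⁺/Pb is the cathode and Tl⁺/Tl the anode, E°cell = E°(Pb²⁺/Pb) − E°(Tl⁺/Tl).
So E°(Pb²⁺/Pb) = E°cell + E°(Tl⁺/Tl) = +0.210 + (-0.34) = -0.13 V.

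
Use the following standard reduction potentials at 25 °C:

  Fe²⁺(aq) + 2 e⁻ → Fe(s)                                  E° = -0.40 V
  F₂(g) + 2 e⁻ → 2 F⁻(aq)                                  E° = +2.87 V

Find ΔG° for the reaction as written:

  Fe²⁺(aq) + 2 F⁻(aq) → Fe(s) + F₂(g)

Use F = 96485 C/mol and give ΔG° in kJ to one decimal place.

As written, Fe²⁺/Fe is reduced (cathode) and F₂/F⁻ is oxidised (anode), so E°cell = (-0.40) − (+2.87) = -3.27 V.
Balancing electrons gives n = 2.
ΔG° = −nFE° = −(2)(96485)(-3.27) = 631,012 J = +631.0 kJ.

+631.0 kJ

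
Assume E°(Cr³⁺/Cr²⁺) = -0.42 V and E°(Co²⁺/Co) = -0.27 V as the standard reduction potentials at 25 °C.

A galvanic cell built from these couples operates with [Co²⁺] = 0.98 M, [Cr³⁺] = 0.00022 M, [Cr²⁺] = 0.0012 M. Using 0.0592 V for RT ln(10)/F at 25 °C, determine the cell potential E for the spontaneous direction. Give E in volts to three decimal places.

Co²⁺/Co is the cathode (higher E°), Cr³⁺/Cr²⁺ the anode: E°cell = -0.27 − (-0.42) = +0.15 V, n = 2.
Overall: Co²⁺(aq) + 2 Cr²⁺(aq) → Co(s) + 2 Cr³⁺(aq)
Q = [Cr³⁺]^2 / ([Co²⁺]·[Cr²⁺]^2); log Q = -1.465.
E = E° − (0.0592/n) log Q = +0.15 − (0.0592/2)(-1.465) = +0.193 V.

+0.193 V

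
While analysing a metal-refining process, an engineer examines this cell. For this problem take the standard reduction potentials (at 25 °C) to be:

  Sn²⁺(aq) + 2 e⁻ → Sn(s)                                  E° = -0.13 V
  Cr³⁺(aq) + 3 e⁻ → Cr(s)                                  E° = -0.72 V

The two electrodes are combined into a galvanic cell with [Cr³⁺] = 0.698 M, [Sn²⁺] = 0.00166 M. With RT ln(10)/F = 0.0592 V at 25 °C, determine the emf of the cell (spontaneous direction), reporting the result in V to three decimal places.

+0.511 V

Sn²⁺/Sn is the cathode (higher E°), Cr³⁺/Cr the anode: E°cell = -0.13 − (-0.72) = +0.59 V, n = 6.
Overall: 3 Sn²⁺(aq) + 2 Cr(s) → 3 Sn(s) + 2 Cr³⁺(aq)
Q = [Cr³⁺]^2 / ([Sn²⁺]^3); log Q = 8.027.
E = E° − (0.0592/n) log Q = +0.59 − (0.0592/6)(8.027) = +0.511 V.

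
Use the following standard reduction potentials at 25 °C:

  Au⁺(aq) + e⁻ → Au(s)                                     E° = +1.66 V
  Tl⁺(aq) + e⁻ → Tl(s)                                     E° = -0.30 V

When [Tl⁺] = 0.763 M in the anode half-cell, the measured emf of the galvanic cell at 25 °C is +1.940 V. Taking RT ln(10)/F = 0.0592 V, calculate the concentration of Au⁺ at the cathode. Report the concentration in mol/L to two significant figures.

Au⁺/Au is the cathode, Tl⁺/Tl the anode: E°cell = +1.96 V, n = 1.
Overall reaction: Au⁺(aq) + Tl(s) → Au(s) + Tl⁺(aq); Q = [Tl⁺]^1/[Au⁺]^1.
From E = E° − (0.0592/n) log Q: log Q = (E° − E)·n/0.0592 = (+1.96 − (+1.940))·1/0.0592 = 0.3378.
So 1·log[Au⁺] = 1·log(0.763) − log Q = -0.1175 − (0.3378) = -0.4553; [Au⁺] = 10^(-0.4553) ≈ 0.35 M.

0.35 M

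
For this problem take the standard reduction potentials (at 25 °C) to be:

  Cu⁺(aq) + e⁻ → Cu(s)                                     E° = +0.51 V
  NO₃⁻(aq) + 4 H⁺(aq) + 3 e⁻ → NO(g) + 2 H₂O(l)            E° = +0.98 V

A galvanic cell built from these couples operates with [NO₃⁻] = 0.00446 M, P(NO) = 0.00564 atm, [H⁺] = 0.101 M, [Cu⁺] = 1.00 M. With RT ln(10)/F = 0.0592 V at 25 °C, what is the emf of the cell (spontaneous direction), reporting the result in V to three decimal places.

NO₃⁻/NO is the cathode (higher E°), Cu⁺/Cu the anode: E°cell = +0.98 − (+0.51) = +0.47 V, n = 3.
Overall: NO₃⁻(aq) + 4 H⁺(aq) + 3 Cu(s) → NO(g) + 2 H₂O(l) + 3 Cu⁺(aq)
Q = P(NO)·[Cu⁺]^3 / ([NO₃⁻]·[H⁺]^4); log Q = 4.085.
E = E° − (0.0592/n) log Q = +0.47 − (0.0592/3)(4.085) = +0.389 V.

+0.389 V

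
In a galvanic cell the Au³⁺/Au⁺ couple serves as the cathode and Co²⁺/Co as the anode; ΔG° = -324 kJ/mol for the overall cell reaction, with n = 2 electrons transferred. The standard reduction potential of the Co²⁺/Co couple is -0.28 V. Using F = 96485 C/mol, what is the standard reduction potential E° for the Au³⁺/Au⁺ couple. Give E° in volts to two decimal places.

+1.40 V

E°cell = −ΔG°/(nF) = −(-324×10³)/((2)(96485)) = +1.679 V.
Since Au³⁺/Au⁺ is the cathode and Co²⁺/Co the anode, E°cell = E°(Au³⁺/Au⁺) − E°(Co²⁺/Co).
So E°(Au³⁺/Au⁺) = E°cell + E°(Co²⁺/Co) = +1.679 + (-0.28) = +1.40 V.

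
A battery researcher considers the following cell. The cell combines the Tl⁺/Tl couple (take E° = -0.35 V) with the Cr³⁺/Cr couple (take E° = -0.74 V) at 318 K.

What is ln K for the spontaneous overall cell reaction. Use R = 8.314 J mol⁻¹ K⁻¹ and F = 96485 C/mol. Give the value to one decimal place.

42.7

Cathode: Tl⁺/Tl; anode: Cr³⁺/Cr. E°cell = (-0.35) − (-0.74) = +0.39 V, with n = 3.
ΔG° = −nFE° = −RT ln K, so ln K = nFE°/(RT) = (3)(96485)(+0.39) / ((8.314)(318)) = 42.698.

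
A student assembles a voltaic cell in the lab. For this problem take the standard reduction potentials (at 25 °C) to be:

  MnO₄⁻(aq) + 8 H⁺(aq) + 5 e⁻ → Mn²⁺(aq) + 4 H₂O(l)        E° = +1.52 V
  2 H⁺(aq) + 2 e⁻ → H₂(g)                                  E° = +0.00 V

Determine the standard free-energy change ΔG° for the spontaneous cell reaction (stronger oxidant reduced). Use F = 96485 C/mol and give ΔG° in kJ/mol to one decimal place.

-1466.6 kJ/mol

MnO₄⁻/Mn²⁺ (E° = +1.52 V) is the cathode; H⁺/H₂ (E° = +0.00 V) is the anode, so E°cell = +1.52 V.
Balancing electrons gives n = 10 (lcm of 5 and 2).
ΔG° = −nFE° = −(10)(96485)(+1.52) = -1,466,572 J = -1466.6 kJ/mol.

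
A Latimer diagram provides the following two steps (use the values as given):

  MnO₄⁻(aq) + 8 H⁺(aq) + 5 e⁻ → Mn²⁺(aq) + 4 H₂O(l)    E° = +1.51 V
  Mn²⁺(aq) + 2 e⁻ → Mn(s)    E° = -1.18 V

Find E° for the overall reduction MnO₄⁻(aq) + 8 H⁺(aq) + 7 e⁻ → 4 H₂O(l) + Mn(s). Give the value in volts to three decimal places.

Standard free energies of sequential steps add: ΔG°₃ = ΔG°₁ + ΔG°₂, so n₃E°₃ = n₁E°₁ + n₂E°₂.
E°₃ = (5×+1.51 + 2×-1.18) / 7 = (+5.190) / 7 = +0.741 V.

+0.741 V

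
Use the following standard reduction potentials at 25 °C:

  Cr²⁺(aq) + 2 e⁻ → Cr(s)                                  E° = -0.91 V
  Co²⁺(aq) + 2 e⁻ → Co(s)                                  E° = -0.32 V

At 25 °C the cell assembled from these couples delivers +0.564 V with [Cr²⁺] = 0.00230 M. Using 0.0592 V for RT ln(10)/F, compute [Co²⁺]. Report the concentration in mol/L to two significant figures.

0.00030 M

Co²⁺/Co is the cathode, Cr²⁺/Cr the anode: E°cell = +0.59 V, n = 2.
Overall reaction: Co²⁺(aq) + Cr(s) → Co(s) + Cr²⁺(aq); Q = [Cr²⁺]^1/[Co²⁺]^1.
From E = E° − (0.0592/n) log Q: log Q = (E° − E)·n/0.0592 = (+0.59 − (+0.564))·2/0.0592 = 0.8784.
So 1·log[Co²⁺] = 1·log(0.0023) − log Q = -2.6383 − (0.8784) = -3.5167; [Co²⁺] = 10^(-3.5167) ≈ 0.00030 M.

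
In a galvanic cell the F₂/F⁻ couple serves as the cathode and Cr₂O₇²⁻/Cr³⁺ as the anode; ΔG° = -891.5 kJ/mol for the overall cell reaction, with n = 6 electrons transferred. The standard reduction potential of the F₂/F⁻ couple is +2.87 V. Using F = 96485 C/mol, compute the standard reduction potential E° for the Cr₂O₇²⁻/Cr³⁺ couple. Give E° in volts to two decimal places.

+1.33 V

E°cell = −ΔG°/(nF) = −(-891.5×10³)/((6)(96485)) = +1.540 V.
Since F₂/F⁻ is the cathode and Cr₂O₇²⁻/Cr³⁺ the anode, E°cell = E°(F₂/F⁻) − E°(Cr₂O₇²⁻/Cr³⁺).
So E°(Cr₂O₇²⁻/Cr³⁺) = E°(F₂/F⁻) − E°cell = (+2.87) − (+1.540) = +1.33 V.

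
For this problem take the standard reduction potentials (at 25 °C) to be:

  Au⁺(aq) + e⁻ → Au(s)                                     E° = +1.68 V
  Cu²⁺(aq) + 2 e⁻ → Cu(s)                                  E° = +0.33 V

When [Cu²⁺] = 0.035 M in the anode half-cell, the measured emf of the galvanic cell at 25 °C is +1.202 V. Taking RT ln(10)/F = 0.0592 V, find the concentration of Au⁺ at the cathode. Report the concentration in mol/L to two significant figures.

Au⁺/Au is the cathode, Cu²⁺/Cu the anode: E°cell = +1.35 V, n = 2.
Overall reaction: 2 Au⁺(aq) + Cu(s) → 2 Au(s) + Cu²⁺(aq); Q = [Cu²⁺]^1/[Au⁺]^2.
From E = E° − (0.0592/n) log Q: log Q = (E° − E)·n/0.0592 = (+1.35 − (+1.202))·2/0.0592 = 5.0000.
So 2·log[Au⁺] = 1·log(0.035) − log Q = -1.4559 − (5.0000) = -6.4559; log[Au⁺] = -6.4559 / 2 = -3.2279; [Au⁺] = 10^(-3.2279) ≈ 0.00059 M.

0.00059 M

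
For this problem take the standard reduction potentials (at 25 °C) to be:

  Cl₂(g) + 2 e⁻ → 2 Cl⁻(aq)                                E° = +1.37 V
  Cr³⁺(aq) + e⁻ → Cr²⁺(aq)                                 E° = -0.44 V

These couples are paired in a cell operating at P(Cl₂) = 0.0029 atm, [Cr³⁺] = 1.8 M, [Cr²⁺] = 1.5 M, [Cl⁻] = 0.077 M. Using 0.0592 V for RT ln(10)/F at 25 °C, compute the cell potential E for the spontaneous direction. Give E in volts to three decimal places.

+1.796 V

Cl₂/Cl⁻ is the cathode (higher E°), Cr³⁺/Cr²⁺ the anode: E°cell = +1.37 − (-0.44) = +1.81 V, n = 2.
Overall: Cl₂(g) + 2 Cr²⁺(aq) → 2 Cl⁻(aq) + 2 Cr³⁺(aq)
Q = [Cl⁻]^2·[Cr³⁺]^2 / (P(Cl₂)·[Cr²⁺]^2); log Q = 0.469.
E = E° − (0.0592/n) log Q = +1.81 − (0.0592/2)(0.469) = +1.796 V.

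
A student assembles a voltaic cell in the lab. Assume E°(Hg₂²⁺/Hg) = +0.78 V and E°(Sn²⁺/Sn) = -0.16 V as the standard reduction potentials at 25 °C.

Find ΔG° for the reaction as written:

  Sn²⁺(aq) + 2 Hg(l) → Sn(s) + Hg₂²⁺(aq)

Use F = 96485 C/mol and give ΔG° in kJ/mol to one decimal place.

As written, Sn²⁺/Sn is reduced (cathode) and Hg₂²⁺/Hg is oxidised (anode), so E°cell = (-0.16) − (+0.78) = -0.94 V.
Balancing electrons gives n = 2.
ΔG° = −nFE° = −(2)(96485)(-0.94) = 181,392 J = +181.4 kJ/mol.

+181.4 kJ/mol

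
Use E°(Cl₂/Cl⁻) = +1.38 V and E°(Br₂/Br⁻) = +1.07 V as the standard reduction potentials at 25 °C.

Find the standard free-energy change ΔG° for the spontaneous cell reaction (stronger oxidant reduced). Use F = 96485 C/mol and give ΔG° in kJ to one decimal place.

Cl₂/Cl⁻ (E° = +1.38 V) is the cathode; Br₂/Br⁻ (E° = +1.07 V) is the anode, so E°cell = +0.31 V.
Balancing electrons gives n = 2 (lcm of 2 and 2).
ΔG° = −nFE° = −(2)(96485)(+0.31) = -59,821 J = -59.8 kJ.

-59.8 kJ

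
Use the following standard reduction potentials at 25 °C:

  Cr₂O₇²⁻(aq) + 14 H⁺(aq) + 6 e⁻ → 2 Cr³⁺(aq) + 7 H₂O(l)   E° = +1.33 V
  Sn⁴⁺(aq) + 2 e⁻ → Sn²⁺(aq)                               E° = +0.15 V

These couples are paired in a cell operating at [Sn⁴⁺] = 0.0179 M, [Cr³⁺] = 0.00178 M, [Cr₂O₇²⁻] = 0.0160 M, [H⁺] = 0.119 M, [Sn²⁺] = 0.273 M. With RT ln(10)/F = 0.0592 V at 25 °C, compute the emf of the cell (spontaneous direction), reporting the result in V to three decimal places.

Cr₂O₇²⁻/Cr³⁺ is the cathode (higher E°), Sn⁴⁺/Sn²⁺ the anode: E°cell = +1.33 − (+0.15) = +1.18 V, n = 6.
Overall: Cr₂O₇²⁻(aq) + 14 H⁺(aq) + 3 Sn²⁺(aq) → 2 Cr³⁺(aq) + 7 H₂O(l) + 3 Sn⁴⁺(aq)
Q = [Cr³⁺]^2·[Sn⁴⁺]^3 / ([Cr₂O₇²⁻]·[H⁺]^14·[Sn²⁺]^3); log Q = 5.689.
E = E° − (0.0592/n) log Q = +1.18 − (0.0592/6)(5.689) = +1.124 V.

+1.124 V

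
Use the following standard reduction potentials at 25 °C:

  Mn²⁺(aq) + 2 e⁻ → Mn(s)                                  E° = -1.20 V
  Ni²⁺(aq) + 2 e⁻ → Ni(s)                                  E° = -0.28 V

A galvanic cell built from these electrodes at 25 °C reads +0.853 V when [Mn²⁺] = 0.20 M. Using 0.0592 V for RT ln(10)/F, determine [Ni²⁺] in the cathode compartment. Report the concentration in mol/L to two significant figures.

0.0011 M

Ni²⁺/Ni is the cathode, Mn²⁺/Mn the anode: E°cell = +0.92 V, n = 2.
Overall reaction: Ni²⁺(aq) + Mn(s) → Ni(s) + Mn²⁺(aq); Q = [Mn²⁺]^1/[Ni²⁺]^1.
From E = E° − (0.0592/n) log Q: log Q = (E° − E)·n/0.0592 = (+0.92 − (+0.853))·2/0.0592 = 2.2635.
So 1·log[Ni²⁺] = 1·log(0.2) − log Q = -0.6990 − (2.2635) = -2.9625; [Ni²⁺] = 10^(-2.9625) ≈ 0.0011 M.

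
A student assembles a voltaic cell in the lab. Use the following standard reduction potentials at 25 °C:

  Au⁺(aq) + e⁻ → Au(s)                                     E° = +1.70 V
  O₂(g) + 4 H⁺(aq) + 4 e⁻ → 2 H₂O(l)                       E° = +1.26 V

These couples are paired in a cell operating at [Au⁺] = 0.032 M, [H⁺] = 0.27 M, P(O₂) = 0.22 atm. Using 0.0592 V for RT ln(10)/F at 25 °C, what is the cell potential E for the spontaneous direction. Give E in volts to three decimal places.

+0.395 V

Au⁺/Au is the cathode (higher E°), O₂/H₂O the anode: E°cell = +1.70 − (+1.26) = +0.44 V, n = 4.
Overall: 4 Au⁺(aq) + 2 H₂O(l) → 4 Au(s) + O₂(g) + 4 H⁺(aq)
Q = P(O₂)·[H⁺]^4 / ([Au⁺]^4); log Q = 3.047.
E = E° − (0.0592/n) log Q = +0.44 − (0.0592/4)(3.047) = +0.395 V.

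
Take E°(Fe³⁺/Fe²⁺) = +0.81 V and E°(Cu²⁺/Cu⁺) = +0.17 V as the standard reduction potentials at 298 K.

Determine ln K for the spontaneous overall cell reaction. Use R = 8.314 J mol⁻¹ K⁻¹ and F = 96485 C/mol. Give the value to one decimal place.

24.9

Cathode: Fe³⁺/Fe²⁺; anode: Cu²⁺/Cu⁺. E°cell = (+0.81) − (+0.17) = +0.64 V, with n = 1.
ΔG° = −nFE° = −RT ln K, so ln K = nFE°/(RT) = (1)(96485)(+0.64) / ((8.314)(298)) = 24.924.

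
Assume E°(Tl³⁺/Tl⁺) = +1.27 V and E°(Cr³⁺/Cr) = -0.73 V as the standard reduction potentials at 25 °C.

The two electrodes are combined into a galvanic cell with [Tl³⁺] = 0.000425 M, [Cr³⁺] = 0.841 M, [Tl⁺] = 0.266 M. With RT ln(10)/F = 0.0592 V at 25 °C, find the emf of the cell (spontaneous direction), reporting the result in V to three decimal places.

+1.919 V

Tl³⁺/Tl⁺ is the cathode (higher E°), Cr³⁺/Cr the anode: E°cell = +1.27 − (-0.73) = +2.00 V, n = 6.
Overall: 3 Tl³⁺(aq) + 2 Cr(s) → 3 Tl⁺(aq) + 2 Cr³⁺(aq)
Q = [Tl⁺]^3·[Cr³⁺]^2 / ([Tl³⁺]^3); log Q = 8.239.
E = E° − (0.0592/n) log Q = +2.00 − (0.0592/6)(8.239) = +1.919 V.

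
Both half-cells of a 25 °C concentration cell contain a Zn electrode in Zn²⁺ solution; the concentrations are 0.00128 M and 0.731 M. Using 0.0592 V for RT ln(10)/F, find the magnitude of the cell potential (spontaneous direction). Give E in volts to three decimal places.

+0.082 V

For a concentration cell E°cell = 0. The 0.731 M side is the cathode (reduction is favoured where [Zn²⁺] is higher).
With n = 2, E = −(0.0592/2) log([Zn²⁺]ₐₙ/[Zn²⁺]꜀ₐₜ) = −(0.0592/2) log(0.00128/0.731) = −(0.0592/2)(-2.757) = +0.082 V.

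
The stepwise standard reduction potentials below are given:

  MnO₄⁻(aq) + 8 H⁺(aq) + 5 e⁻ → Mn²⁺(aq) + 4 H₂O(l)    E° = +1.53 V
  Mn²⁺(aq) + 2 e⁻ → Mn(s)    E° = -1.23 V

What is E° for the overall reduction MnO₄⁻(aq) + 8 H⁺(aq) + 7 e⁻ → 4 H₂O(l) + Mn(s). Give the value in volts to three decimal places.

+0.741 V

Standard free energies of sequential steps add: ΔG°₃ = ΔG°₁ + ΔG°₂, so n₃E°₃ = n₁E°₁ + n₂E°₂.
E°₃ = (5×+1.53 + 2×-1.23) / 7 = (+5.190) / 7 = +0.741 V.
Simply averaging or adding the two E° values would be wrong; the electron-weighted sum is required.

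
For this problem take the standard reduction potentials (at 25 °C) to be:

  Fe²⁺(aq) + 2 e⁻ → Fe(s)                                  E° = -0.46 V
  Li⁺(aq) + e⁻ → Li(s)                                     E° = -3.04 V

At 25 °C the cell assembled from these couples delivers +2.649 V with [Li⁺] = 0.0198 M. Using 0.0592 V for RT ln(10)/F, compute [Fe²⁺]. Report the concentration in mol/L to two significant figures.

0.084 M

Fe²⁺/Fe is the cathode, Li⁺/Li the anode: E°cell = +2.58 V, n = 2.
Overall reaction: Fe²⁺(aq) + 2 Li(s) → Fe(s) + 2 Li⁺(aq); Q = [Li⁺]^2/[Fe²⁺]^1.
From E = E° − (0.0592/n) log Q: log Q = (E° − E)·n/0.0592 = (+2.58 − (+2.649))·2/0.0592 = -2.3311.
So 1·log[Fe²⁺] = 2·log(0.0198) − log Q = -3.4067 − (-2.3311) = -1.0756; [Fe²⁺] = 10^(-1.0756) ≈ 0.084 M.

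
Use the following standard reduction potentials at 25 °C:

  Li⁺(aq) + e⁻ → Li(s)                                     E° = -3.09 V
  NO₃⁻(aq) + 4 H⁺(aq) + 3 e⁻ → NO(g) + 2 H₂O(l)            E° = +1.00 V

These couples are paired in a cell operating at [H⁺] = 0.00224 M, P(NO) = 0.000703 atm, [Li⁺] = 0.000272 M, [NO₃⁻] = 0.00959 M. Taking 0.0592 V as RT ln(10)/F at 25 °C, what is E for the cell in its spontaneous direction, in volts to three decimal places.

NO₃⁻/NO is the cathode (higher E°), Li⁺/Li the anode: E°cell = +1.00 − (-3.09) = +4.09 V, n = 3.
Overall: NO₃⁻(aq) + 4 H⁺(aq) + 3 Li(s) → NO(g) + 2 H₂O(l) + 3 Li⁺(aq)
Q = P(NO)·[Li⁺]^3 / ([NO₃⁻]·[H⁺]^4); log Q = -1.232.
E = E° − (0.0592/n) log Q = +4.09 − (0.0592/3)(-1.232) = +4.114 V.

+4.114 V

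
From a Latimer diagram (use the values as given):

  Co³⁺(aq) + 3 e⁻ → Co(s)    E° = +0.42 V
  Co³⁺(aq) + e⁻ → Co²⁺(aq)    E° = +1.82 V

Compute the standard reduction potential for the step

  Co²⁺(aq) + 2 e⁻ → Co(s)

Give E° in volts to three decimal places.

-0.280 V

Sequential free energies add, so n₃E°₃ = n₁E°₁ + n₂E°₂.
With n₃ = 3, and the known step contributing 1×(+1.82) V, the unknown satisfies 2·E° = 3×(+0.42) − 1×(+1.82) = -0.560.
E° = -0.560 / 2 = -0.280 V.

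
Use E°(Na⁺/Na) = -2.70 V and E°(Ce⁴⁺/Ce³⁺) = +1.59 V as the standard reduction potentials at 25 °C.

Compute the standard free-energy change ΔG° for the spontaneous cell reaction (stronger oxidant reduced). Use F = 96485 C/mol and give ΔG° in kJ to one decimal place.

Ce⁴⁺/Ce³⁺ (E° = +1.59 V) is the cathode; Na⁺/Na (E° = -2.70 V) is the anode, so E°cell = +4.29 V.
Balancing electrons gives n = 1 (lcm of 1 and 1).
ΔG° = −nFE° = −(1)(96485)(+4.29) = -413,921 J = -413.9 kJ.

-413.9 kJ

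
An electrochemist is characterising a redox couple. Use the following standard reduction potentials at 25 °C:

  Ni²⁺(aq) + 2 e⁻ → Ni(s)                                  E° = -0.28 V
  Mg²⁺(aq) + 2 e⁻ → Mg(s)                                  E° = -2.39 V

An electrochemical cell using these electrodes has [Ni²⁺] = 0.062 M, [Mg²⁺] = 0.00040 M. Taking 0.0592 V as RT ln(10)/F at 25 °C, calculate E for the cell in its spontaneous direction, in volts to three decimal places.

Ni²⁺/Ni is the cathode (higher E°), Mg²⁺/Mg the anode: E°cell = -0.28 − (-2.39) = +2.11 V, n = 2.
Overall: Ni²⁺(aq) + Mg(s) → Ni(s) + Mg²⁺(aq)
Q = [Mg²⁺] / ([Ni²⁺]); log Q = -2.190.
E = E° − (0.0592/n) log Q = +2.11 − (0.0592/2)(-2.190) = +2.175 V.

+2.175 V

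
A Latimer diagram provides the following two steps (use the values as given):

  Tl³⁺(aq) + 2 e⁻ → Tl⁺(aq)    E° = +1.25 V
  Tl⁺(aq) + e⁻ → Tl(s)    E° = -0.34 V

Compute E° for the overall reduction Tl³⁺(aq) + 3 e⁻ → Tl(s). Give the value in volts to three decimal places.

Adding the free-energy changes (−nFE°) of the two steps gives −n₃FE°₃ = −n₁FE°₁ − n₂FE°₂.
E°₃ = (2×+1.25 + 1×-0.34) / 3 = (+2.160) / 3 = +0.720 V.

+0.720 V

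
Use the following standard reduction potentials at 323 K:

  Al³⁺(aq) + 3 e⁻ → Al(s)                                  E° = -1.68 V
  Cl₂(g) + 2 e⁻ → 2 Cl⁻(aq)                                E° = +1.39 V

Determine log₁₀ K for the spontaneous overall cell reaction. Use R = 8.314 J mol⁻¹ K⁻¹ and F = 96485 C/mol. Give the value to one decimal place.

287.4

Cathode: Cl₂/Cl⁻; anode: Al³⁺/Al. E°cell = (+1.39) − (-1.68) = +3.07 V, with n = 6.
ΔG° = −nFE° = −RT ln K, so ln K = nFE°/(RT) = (6)(96485)(+3.07) / ((8.314)(323)) = 661.815.
log₁₀ K = 661.815 / ln 10 = 287.4.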